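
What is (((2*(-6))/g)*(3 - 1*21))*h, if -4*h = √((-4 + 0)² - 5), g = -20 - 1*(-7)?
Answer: 54*√11/13 ≈ 13.777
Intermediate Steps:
g = -13 (g = -20 + 7 = -13)
h = -√11/4 (h = -√((-4 + 0)² - 5)/4 = -√((-4)² - 5)/4 = -√(16 - 5)/4 = -√11/4 ≈ -0.82916)
(((2*(-6))/g)*(3 - 1*21))*h = (((2*(-6))/(-13))*(3 - 1*21))*(-√11/4) = ((-12*(-1/13))*(3 - 21))*(-√11/4) = ((12/13)*(-18))*(-√11/4) = -(-54)*√11/13 = 54*√11/13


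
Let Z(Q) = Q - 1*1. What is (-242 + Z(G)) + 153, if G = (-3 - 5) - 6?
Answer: -104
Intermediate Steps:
G = -14 (G = -8 - 6 = -14)
Z(Q) = -1 + Q (Z(Q) = Q - 1 = -1 + Q)
(-242 + Z(G)) + 153 = (-242 + (-1 - 14)) + 153 = (-242 - 15) + 153 = -257 + 153 = -104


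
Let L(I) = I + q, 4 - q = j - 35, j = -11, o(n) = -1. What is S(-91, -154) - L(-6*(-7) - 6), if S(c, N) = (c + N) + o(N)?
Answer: -332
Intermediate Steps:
S(c, N) = -1 + N + c (S(c, N) = (c + N) - 1 = (N + c) - 1 = -1 + N + c)
q = 50 (q = 4 - (-11 - 35) = 4 - 1*(-46) = 4 + 46 = 50)
L(I) = 50 + I (L(I) = I + 50 = 50 + I)
S(-91, -154) - L(-6*(-7) - 6) = (-1 - 154 - 91) - (50 + (-6*(-7) - 6)) = -246 - (50 + (42 - 6)) = -246 - (50 + 36) = -246 - 1*86 = -246 - 86 = -332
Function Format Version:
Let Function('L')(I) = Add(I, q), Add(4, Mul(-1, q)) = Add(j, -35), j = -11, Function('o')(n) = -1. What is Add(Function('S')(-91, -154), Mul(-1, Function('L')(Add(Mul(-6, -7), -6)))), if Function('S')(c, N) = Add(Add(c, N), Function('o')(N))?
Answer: -332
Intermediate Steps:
Function('S')(c, N) = Add(-1, N, c) (Function('S')(c, N) = Add(Add(c, N), -1) = Add(Add(N, c), -1) = Add(-1, N, c))
q = 50 (q = Add(4, Mul(-1, Add(-11, -35))) = Add(4, Mul(-1, -46)) = Add(4, 46) = 50)
Function('L')(I) = Add(50, I) (Function('L')(I) = Add(I, 50) = Add(50, I))
Add(Function('S')(-91, -154), Mul(-1, Function('L')(Add(Mul(-6, -7), -6)))) = Add(Add(-1, -154, -91), Mul(-1, Add(50, Add(Mul(-6, -7), -6)))) = Add(-246, Mul(-1, Add(50, Add(42, -6)))) = Add(-246, Mul(-1, Add(50, 36))) = Add(-246, Mul(-1, 86)) = Add(-246, -86) = -332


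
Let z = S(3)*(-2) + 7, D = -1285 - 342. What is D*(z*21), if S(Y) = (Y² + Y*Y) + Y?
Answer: 1195845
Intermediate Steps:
D = -1627
S(Y) = Y + 2*Y² (S(Y) = (Y² + Y²) + Y = 2*Y² + Y = Y + 2*Y²)
z = -35 (z = (3*(1 + 2*3))*(-2) + 7 = (3*(1 + 6))*(-2) + 7 = (3*7)*(-2) + 7 = 21*(-2) + 7 = -42 + 7 = -35)
D*(z*21) = -(-56945)*21 = -1627*(-735) = 1195845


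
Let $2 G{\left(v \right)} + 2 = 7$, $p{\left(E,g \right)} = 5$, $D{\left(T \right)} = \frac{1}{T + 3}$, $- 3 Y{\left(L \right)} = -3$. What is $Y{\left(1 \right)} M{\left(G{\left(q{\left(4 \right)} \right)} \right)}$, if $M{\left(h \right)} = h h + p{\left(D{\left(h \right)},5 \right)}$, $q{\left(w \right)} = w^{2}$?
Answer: $\frac{45}{4} \approx 11.25$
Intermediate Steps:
$Y{\left(L \right)} = 1$ ($Y{\left(L \right)} = \left(- \frac{1}{3}\right) \left(-3\right) = 1$)
$D{\left(T \right)} = \frac{1}{3 + T}$
$G{\left(v \right)} = \frac{5}{2}$ ($G{\left(v \right)} = -1 + \frac{1}{2} \cdot 7 = -1 + \frac{7}{2} = \frac{5}{2}$)
$M{\left(h \right)} = 5 + h^{2}$ ($M{\left(h \right)} = h h + 5 = h^{2} + 5 = 5 + h^{2}$)
$Y{\left(1 \right)} M{\left(G{\left(q{\left(4 \right)} \right)} \right)} = 1 \left(5 + \left(\frac{5}{2}\right)^{2}\right) = 1 \left(5 + \frac{25}{4}\right) = 1 \cdot \frac{45}{4} = \frac{45}{4}$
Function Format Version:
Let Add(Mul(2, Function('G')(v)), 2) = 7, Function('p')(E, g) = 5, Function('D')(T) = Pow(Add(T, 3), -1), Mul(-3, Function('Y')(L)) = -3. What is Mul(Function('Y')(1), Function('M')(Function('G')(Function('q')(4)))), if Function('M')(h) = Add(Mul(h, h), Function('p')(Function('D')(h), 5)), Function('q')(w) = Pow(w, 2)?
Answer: Rational(45, 4) ≈ 11.250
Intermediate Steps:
Function('Y')(L) = 1 (Function('Y')(L) = Mul(Rational(-1, 3), -3) = 1)
Function('D')(T) = Pow(Add(3, T), -1)
Function('G')(v) = Rational(5, 2) (Function('G')(v) = Add(-1, Mul(Rational(1, 2), 7)) = Add(-1, Rational(7, 2)) = Rational(5, 2))
Function('M')(h) = Add(5, Pow(h, 2)) (Function('M')(h) = Add(Mul(h, h), 5) = Add(Pow(h, 2), 5) = Add(5, Pow(h, 2)))
Mul(Function('Y')(1), Function('M')(Function('G')(Function('q')(4)))) = Mul(1, Add(5, Pow(Rational(5, 2), 2))) = Mul(1, Add(5, Rational(25, 4))) = Mul(1, Rational(45, 4)) = Rational(45, 4)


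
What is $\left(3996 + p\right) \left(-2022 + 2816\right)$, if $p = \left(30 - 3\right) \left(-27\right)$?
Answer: $2593998$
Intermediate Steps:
$p = -729$ ($p = 27 \left(-27\right) = -729$)
$\left(3996 + p\right) \left(-2022 + 2816\right) = \left(3996 - 729\right) \left(-2022 + 2816\right) = 3267 \cdot 794 = 2593998$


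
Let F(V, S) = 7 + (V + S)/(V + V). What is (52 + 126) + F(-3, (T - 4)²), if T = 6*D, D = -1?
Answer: 1013/6 ≈ 168.83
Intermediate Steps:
T = -6 (T = 6*(-1) = -6)
F(V, S) = 7 + (S + V)/(2*V) (F(V, S) = 7 + (S + V)/((2*V)) = 7 + (S + V)*(1/(2*V)) = 7 + (S + V)/(2*V))
(52 + 126) + F(-3, (T - 4)²) = (52 + 126) + (½)*((-6 - 4)² + 15*(-3))/(-3) = 178 + (½)*(-⅓)*((-10)² - 45) = 178 + (½)*(-⅓)*(100 - 45) = 178 + (½)*(-⅓)*55 = 178 - 55/6 = 1013/6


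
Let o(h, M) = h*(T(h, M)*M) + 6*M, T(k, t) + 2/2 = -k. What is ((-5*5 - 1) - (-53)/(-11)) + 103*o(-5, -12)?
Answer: 190005/11 ≈ 17273.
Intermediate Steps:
T(k, t) = -1 - k
o(h, M) = 6*M + M*h*(-1 - h) (o(h, M) = h*((-1 - h)*M) + 6*M = h*(M*(-1 - h)) + 6*M = M*h*(-1 - h) + 6*M = 6*M + M*h*(-1 - h))
((-5*5 - 1) - (-53)/(-11)) + 103*o(-5, -12) = ((-5*5 - 1) - (-53)/(-11)) + 103*(-12*(6 - 1*(-5) - 1*(-5)**2)) = ((-25 - 1) - (-53)*(-1)/11) + 103*(-12*(6 + 5 - 1*25)) = (-26 - 1*53/11) + 103*(-12*(6 + 5 - 25)) = (-26 - 53/11) + 103*(-12*(-14)) = -339/11 + 103*168 = -339/11 + 17304 = 190005/11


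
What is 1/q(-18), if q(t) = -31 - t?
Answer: -1/13 ≈ -0.076923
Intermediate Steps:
1/q(-18) = 1/(-31 - 1*(-18)) = 1/(-31 + 18) = 1/(-13) = -1/13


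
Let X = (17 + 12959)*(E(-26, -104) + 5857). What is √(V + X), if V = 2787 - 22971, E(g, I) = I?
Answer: 2*√18657686 ≈ 8638.9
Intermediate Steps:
V = -20184
X = 74650928 (X = (17 + 12959)*(-104 + 5857) = 12976*5753 = 74650928)
√(V + X) = √(-20184 + 74650928) = √74630744 = 2*√18657686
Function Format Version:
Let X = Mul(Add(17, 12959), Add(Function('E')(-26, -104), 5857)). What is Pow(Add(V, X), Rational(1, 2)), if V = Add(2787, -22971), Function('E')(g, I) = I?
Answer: Mul(2, Pow(18657686, Rational(1, 2))) ≈ 8638.9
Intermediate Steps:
V = -20184
X = 74650928 (X = Mul(Add(17, 12959), Add(-104, 5857)) = Mul(12976, 5753) = 74650928)
Pow(Add(V, X), Rational(1, 2)) = Pow(Add(-20184, 74650928), Rational(1, 2)) = Pow(74630744, Rational(1, 2)) = Mul(2, Pow(18657686, Rational(1, 2)))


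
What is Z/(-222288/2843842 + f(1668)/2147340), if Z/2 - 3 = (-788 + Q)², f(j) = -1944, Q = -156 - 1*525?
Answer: -549084559874989580/10059507141 ≈ -5.4584e+7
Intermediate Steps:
Q = -681 (Q = -156 - 525 = -681)
Z = 4315928 (Z = 6 + 2*(-788 - 681)² = 6 + 2*(-1469)² = 6 + 2*2157961 = 6 + 4315922 = 4315928)
Z/(-222288/2843842 + f(1668)/2147340) = 4315928/(-222288/2843842 - 1944/2147340) = 4315928/(-222288*1/2843842 - 1944*1/2147340) = 4315928/(-111144/1421921 - 162/178945) = 4315928/(-20119014282/254445653345) = 4315928*(-254445653345/20119014282) = -549084559874989580/10059507141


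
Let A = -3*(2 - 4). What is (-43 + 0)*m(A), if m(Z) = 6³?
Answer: -9288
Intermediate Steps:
A = 6 (A = -3*(-2) = 6)
m(Z) = 216
(-43 + 0)*m(A) = (-43 + 0)*216 = -43*216 = -9288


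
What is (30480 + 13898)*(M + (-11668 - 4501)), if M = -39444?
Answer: -2467993714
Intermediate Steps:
(30480 + 13898)*(M + (-11668 - 4501)) = (30480 + 13898)*(-39444 + (-11668 - 4501)) = 44378*(-39444 - 16169) = 44378*(-55613) = -2467993714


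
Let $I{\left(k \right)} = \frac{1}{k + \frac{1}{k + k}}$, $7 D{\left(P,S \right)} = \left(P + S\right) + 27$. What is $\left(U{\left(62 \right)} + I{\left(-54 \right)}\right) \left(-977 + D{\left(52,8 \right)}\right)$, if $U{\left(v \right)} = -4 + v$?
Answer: $- \frac{2283566912}{40831} \approx -55927.0$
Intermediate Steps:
$D{\left(P,S \right)} = \frac{27}{7} + \frac{P}{7} + \frac{S}{7}$ ($D{\left(P,S \right)} = \frac{\left(P + S\right) + 27}{7} = \frac{27 + P + S}{7} = \frac{27}{7} + \frac{P}{7} + \frac{S}{7}$)
$I{\left(k \right)} = \frac{1}{k + \frac{1}{2 k}}$
$\left(U{\left(62 \right)} + I{\left(-54 \right)}\right) \left(-977 + D{\left(52,8 \right)}\right) = \left(\left(-4 + 62\right) + 2 \left(-54\right) \frac{1}{1 + 2 \left(-54\right)^{2}}\right) \left(-977 + \left(\frac{27}{7} + \frac{1}{7} \cdot 52 + \frac{1}{7} \cdot 8\right)\right) = \left(58 + 2 \left(-54\right) \frac{1}{1 + 2 \cdot 2916}\right) \left(-977 + \left(\frac{27}{7} + \frac{52}{7} + \frac{8}{7}\right)\right) = \left(58 + 2 \left(-54\right) \frac{1}{1 + 5832}\right) \left(-977 + \frac{87}{7}\right) = \left(58 + 2 \left(-54\right) \frac{1}{5833}\right) \left(- \frac{6752}{7}\right) = \left(58 - \frac{108}{5833}\right) \left(- \frac{6752}{7}\right) = \frac{338206}{5833} \left(- \frac{6752}{7}\right) = - \frac{2283566912}{40831}$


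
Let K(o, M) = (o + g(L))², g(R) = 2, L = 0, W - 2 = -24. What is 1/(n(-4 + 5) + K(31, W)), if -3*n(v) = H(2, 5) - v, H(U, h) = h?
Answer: 3/3263 ≈ 0.00091940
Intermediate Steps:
W = -22 (W = 2 - 24 = -22)
K(o, M) = (2 + o)² (K(o, M) = (o + 2)² = (2 + o)²)
n(v) = -5/3 + v/3 (n(v) = -(5 - v)/3 = -5/3 + v/3)
1/(n(-4 + 5) + K(31, W)) = 1/((-5/3 + (-4 + 5)/3) + (2 + 31)²) = 1/((-5/3 + (⅓)*1) + 33²) = 1/((-5/3 + ⅓) + 1089) = 1/(-4/3 + 1089) = 1/(3263/3) = 3/3263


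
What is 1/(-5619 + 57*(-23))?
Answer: -1/6930 ≈ -0.00014430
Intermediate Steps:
1/(-5619 + 57*(-23)) = 1/(-5619 - 1311) = 1/(-6930) = -1/6930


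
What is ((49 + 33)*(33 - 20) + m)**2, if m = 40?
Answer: 1223236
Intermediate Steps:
((49 + 33)*(33 - 20) + m)**2 = ((49 + 33)*(33 - 20) + 40)**2 = (82*13 + 40)**2 = (1066 + 40)**2 = 1106**2 = 1223236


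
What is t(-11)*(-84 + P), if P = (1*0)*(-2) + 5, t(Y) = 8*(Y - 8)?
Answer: 12008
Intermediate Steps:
t(Y) = -64 + 8*Y (t(Y) = 8*(-8 + Y) = -64 + 8*Y)
P = 5 (P = 0*(-2) + 5 = 0 + 5 = 5)
t(-11)*(-84 + P) = (-64 + 8*(-11))*(-84 + 5) = (-64 - 88)*(-79) = -152*(-79) = 12008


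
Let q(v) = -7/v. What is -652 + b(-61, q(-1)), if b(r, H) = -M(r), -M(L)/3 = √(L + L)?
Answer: -652 + 3*I*√122 ≈ -652.0 + 33.136*I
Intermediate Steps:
M(L) = -3*√2*√L (M(L) = -3*√(L + L) = -3*√2*√L)
b(r, H) = 3*√2*√r (b(r, H) = -(-3)*√2*√r = 3*√2*√r)
-652 + b(-61, q(-1)) = -652 + 3*√2*√(-61) = -652 + 3*√2*(I*√61) = -652 + 3*I*√122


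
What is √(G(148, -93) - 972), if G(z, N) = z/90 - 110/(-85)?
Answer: 2*I*√15753305/255 ≈ 31.13*I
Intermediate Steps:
G(z, N) = 22/17 + z/90 (G(z, N) = z*(1/90) - 110*(-1/85) = z/90 + 22/17 = 22/17 + z/90)
√(G(148, -93) - 972) = √((22/17 + (1/90)*148) - 972) = √((22/17 + 74/45) - 972) = √(2248/765 - 972) = √(-741332/765) = 2*I*√15753305/255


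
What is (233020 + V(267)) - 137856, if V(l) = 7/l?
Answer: 25408795/267 ≈ 95164.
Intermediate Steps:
(233020 + V(267)) - 137856 = (233020 + 7/267) - 137856 = 62216347/267 - 137856 = 25408795/267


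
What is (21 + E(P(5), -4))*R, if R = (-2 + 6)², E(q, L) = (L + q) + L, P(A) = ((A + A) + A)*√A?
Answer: 208 + 240*√5 ≈ 744.66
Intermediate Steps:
P(A) = 3*A^(3/2) (P(A) = (2*A + A)*√A = (3*A)*√A = 3*A^(3/2))
E(q, L) = q + 2*L
R = 16 (R = 4² = 16)
(21 + E(P(5), -4))*R = (21 + (3*5^(3/2) + 2*(-4)))*16 = (21 + (3*(5*√5) - 8))*16 = (21 + (15*√5 - 8))*16 = (21 + (-8 + 15*√5))*16 = (13 + 15*√5)*16 = 208 + 240*√5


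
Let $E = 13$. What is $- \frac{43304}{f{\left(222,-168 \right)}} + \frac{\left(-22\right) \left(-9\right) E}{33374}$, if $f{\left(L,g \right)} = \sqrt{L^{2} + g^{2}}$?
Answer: $\frac{117}{1517} - \frac{21652 \sqrt{2153}}{6459} \approx -155.47$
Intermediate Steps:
$- \frac{43304}{f{\left(222,-168 \right)}} + \frac{\left(-22\right) \left(-9\right) E}{33374} = - \frac{43304}{\sqrt{222^{2} + \left(-168\right)^{2}}} + \frac{\left(-22\right) \left(-9\right) 13}{33374} = - \frac{43304}{\sqrt{49284 + 28224}} + 198 \cdot 13 \cdot \frac{1}{33374} = - \frac{43304}{\sqrt{77508}} + 2574 \cdot \frac{1}{33374} = - \frac{43304}{6 \sqrt{2153}} + \frac{117}{1517} = - 43304 \frac{\sqrt{2153}}{12918} + \frac{117}{1517} = - \frac{21652 \sqrt{2153}}{6459} + \frac{117}{1517} = \frac{117}{1517} - \frac{21652 \sqrt{2153}}{6459}$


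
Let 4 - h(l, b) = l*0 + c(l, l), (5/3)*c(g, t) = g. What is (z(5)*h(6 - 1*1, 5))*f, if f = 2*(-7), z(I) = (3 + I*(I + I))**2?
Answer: -39326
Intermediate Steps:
c(g, t) = 3*g/5
z(I) = (3 + 2*I**2)**2 (z(I) = (3 + I*(2*I))**2 = (3 + 2*I**2)**2)
h(l, b) = 4 - 3*l/5 (h(l, b) = 4 - (l*0 + 3*l/5) = 4 - (0 + 3*l/5) = 4 - 3*l/5)
f = -14
(z(5)*h(6 - 1*1, 5))*f = ((3 + 2*5**2)**2*(4 - 3*(6 - 1*1)/5))*(-14) = ((3 + 2*25)**2*(4 - 3*(6 - 1)/5))*(-14) = ((3 + 50)**2*(4 - 3/5*5))*(-14) = (53**2*(4 - 3))*(-14) = (2809*1)*(-14) = 2809*(-14) = -39326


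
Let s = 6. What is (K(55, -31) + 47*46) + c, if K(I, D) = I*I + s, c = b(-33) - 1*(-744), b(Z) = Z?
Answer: 5904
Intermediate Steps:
c = 711 (c = -33 - 1*(-744) = -33 + 744 = 711)
K(I, D) = 6 + I² (K(I, D) = I*I + 6 = I² + 6 = 6 + I²)
(K(55, -31) + 47*46) + c = ((6 + 55²) + 47*46) + 711 = ((6 + 3025) + 2162) + 711 = (3031 + 2162) + 711 = 5193 + 711 = 5904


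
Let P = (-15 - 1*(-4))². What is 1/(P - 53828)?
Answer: -1/53707 ≈ -1.8620e-5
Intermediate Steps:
P = 121 (P = (-15 + 4)² = (-11)² = 121)
1/(P - 53828) = 1/(121 - 53828) = 1/(-53707) = -1/53707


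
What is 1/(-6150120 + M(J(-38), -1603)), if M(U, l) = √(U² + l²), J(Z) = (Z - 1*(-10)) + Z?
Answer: -1230024/7564794688087 - √2573965/37823973440435 ≈ -1.6264e-7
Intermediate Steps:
J(Z) = 10 + 2*Z (J(Z) = (Z + 10) + Z = (10 + Z) + Z = 10 + 2*Z)
1/(-6150120 + M(J(-38), -1603)) = 1/(-6150120 + √((10 + 2*(-38))² + (-1603)²)) = 1/(-6150120 + √((10 - 76)² + 2569609)) = 1/(-6150120 + √((-66)² + 2569609)) = 1/(-6150120 + √(4356 + 2569609)) = 1/(-6150120 + √2573965)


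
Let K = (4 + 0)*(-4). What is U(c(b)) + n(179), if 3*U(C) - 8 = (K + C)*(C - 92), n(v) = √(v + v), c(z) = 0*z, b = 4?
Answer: 1480/3 + √358 ≈ 512.25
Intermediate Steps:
K = -16 (K = 4*(-4) = -16)
c(z) = 0
n(v) = √2*√v (n(v) = √(2*v) = √2*√v)
U(C) = 8/3 + (-92 + C)*(-16 + C)/3 (U(C) = 8/3 + ((-16 + C)*(C - 92))/3 = 8/3 + ((-16 + C)*(-92 + C))/3 = 8/3 + ((-92 + C)*(-16 + C))/3 = 8/3 + (-92 + C)*(-16 + C)/3)
U(c(b)) + n(179) = (1480/3 - 36*0 + (⅓)*0²) + √2*√179 = (1480/3 + 0 + (⅓)*0) + √358 = (1480/3 + 0 + 0) + √358 = 1480/3 + √358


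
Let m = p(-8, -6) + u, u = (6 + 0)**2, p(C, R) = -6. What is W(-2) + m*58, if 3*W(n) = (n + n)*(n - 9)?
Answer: 5264/3 ≈ 1754.7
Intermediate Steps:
W(n) = 2*n*(-9 + n)/3 (W(n) = ((n + n)*(n - 9))/3 = ((2*n)*(-9 + n))/3 = (2*n*(-9 + n))/3 = 2*n*(-9 + n)/3)
u = 36 (u = 6**2 = 36)
m = 30 (m = -6 + 36 = 30)
W(-2) + m*58 = (2/3)*(-2)*(-9 - 2) + 30*58 = (2/3)*(-2)*(-11) + 1740 = 44/3 + 1740 = 5264/3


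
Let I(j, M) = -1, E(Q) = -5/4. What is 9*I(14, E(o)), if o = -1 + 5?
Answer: -9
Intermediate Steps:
o = 4
E(Q) = -5/4 (E(Q) = -5*¼ = -5/4)
9*I(14, E(o)) = 9*(-1) = -9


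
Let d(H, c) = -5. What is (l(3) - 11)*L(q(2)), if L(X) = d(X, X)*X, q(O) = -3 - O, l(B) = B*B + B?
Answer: 25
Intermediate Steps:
l(B) = B + B**2 (l(B) = B**2 + B = B + B**2)
L(X) = -5*X
(l(3) - 11)*L(q(2)) = (3*(1 + 3) - 11)*(-5*(-3 - 1*2)) = (3*4 - 11)*(-5*(-3 - 2)) = (12 - 11)*(-5*(-5)) = 1*25 = 25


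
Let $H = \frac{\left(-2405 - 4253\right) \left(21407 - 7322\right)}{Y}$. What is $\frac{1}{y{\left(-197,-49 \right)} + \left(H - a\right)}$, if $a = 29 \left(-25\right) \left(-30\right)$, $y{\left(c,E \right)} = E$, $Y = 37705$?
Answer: $- \frac{7541}{183141845} \approx -4.1176 \cdot 10^{-5}$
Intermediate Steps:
$H = - \frac{18755586}{7541}$ ($H = \frac{\left(-2405 - 4253\right) \left(21407 - 7322\right)}{37705} = \left(-6658\right) 14085 \cdot \frac{1}{37705} = \left(-93777930\right) \frac{1}{37705} = - \frac{18755586}{7541} \approx -2487.1$)
$a = 21750$ ($a = \left(-725\right) \left(-30\right) = 21750$)
$\frac{1}{y{\left(-197,-49 \right)} + \left(H - a\right)} = \frac{1}{-49 - \frac{182772336}{7541}} = \frac{1}{- \frac{183141845}{7541}} = - \frac{7541}{183141845}$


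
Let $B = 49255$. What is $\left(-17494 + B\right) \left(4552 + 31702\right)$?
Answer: $1151463294$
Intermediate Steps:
$\left(-17494 + B\right) \left(4552 + 31702\right) = \left(-17494 + 49255\right) \left(4552 + 31702\right) = 31761 \cdot 36254 = 1151463294$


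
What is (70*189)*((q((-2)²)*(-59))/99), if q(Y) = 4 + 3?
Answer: -607110/11 ≈ -55192.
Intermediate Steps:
q(Y) = 7
(70*189)*((q((-2)²)*(-59))/99) = (70*189)*((7*(-59))/99) = 13230*(-413*1/99) = 13230*(-413/99) = -607110/11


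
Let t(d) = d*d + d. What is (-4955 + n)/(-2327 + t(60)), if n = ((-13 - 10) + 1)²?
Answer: -4471/1333 ≈ -3.3541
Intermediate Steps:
t(d) = d + d² (t(d) = d² + d = d + d²)
n = 484 (n = (-23 + 1)² = (-22)² = 484)
(-4955 + n)/(-2327 + t(60)) = (-4955 + 484)/(-2327 + 60*(1 + 60)) = -4471/(-2327 + 60*61) = -4471/(-2327 + 3660) = -4471/1333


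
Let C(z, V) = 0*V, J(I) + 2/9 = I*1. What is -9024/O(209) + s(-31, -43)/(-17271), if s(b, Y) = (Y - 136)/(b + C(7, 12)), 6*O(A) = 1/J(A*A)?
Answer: -1266251222985011/535401 ≈ -2.3651e+9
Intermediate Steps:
J(I) = -2/9 + I (J(I) = -2/9 + I*1 = -2/9 + I)
C(z, V) = 0
O(A) = 1/(6*(-2/9 + A²)) (O(A) = 1/(6*(-2/9 + A*A)) = 1/(6*(-2/9 + A²)))
s(b, Y) = (-136 + Y)/b (s(b, Y) = (Y - 136)/(b + 0) = (-136 + Y)/b)
-9024/O(209) + s(-31, -43)/(-17271) = -9024/(3/(2*(-2 + 9*209²))) + ((-136 - 43)/(-31))/(-17271) = -9024/(3/(2*(-2 + 9*43681))) - 1/31*(-179)*(-1/17271) = -9024/(3/(2*(-2 + 393129))) + (179/31)*(-1/17271) = -9024/((3/2)/393127) - 179/535401 = -9024/((3/2)*(1/393127)) - 179/535401 = -9024/3/786254 - 179/535401 = -9024*786254/3 - 179/535401 = -2365052032 - 179/535401 = -1266251222985011/535401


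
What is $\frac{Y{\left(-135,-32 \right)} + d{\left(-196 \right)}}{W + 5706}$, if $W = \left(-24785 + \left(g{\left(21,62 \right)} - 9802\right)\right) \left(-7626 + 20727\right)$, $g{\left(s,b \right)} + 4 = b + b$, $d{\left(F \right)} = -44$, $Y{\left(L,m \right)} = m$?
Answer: $\frac{76}{451546461} \approx 1.6831 \cdot 10^{-7}$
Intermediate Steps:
$g{\left(s,b \right)} = -4 + 2 b$ ($g{\left(s,b \right)} = -4 + \left(b + b\right) = -4 + 2 b$)
$W = -451552167$ ($W = \left(-24785 + \left(\left(-4 + 2 \cdot 62\right) - 9802\right)\right) \left(-7626 + 20727\right) = \left(-24785 + \left(\left(-4 + 124\right) - 9802\right)\right) 13101 = \left(-24785 + \left(120 - 9802\right)\right) 13101 = \left(-24785 - 9682\right) 13101 = \left(-34467\right) 13101 = -451552167$)
$\frac{Y{\left(-135,-32 \right)} + d{\left(-196 \right)}}{W + 5706} = \frac{-32 - 44}{-451552167 + 5706} = - \frac{76}{-451546461} = \left(-76\right) \left(- \frac{1}{451546461}\right) = \frac{76}{451546461}$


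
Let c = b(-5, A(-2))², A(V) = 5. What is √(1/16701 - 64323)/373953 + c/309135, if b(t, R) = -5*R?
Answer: 125/61827 + I*√17941189905822/6245389053 ≈ 0.0020218 + 0.00067821*I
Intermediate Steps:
c = 625 (c = (-5*5)² = (-25)² = 625)
√(1/16701 - 64323)/373953 + c/309135 = √(1/16701 - 64323)/373953 + 625/309135 = √(1/16701 - 64323)*(1/373953) + 625*(1/309135) = √(-1074258422/16701)*(1/373953) + 125/61827 = (I*√17941189905822/16701)*(1/373953) + 125/61827 = I*√17941189905822/6245389053 + 125/61827 = 125/61827 + I*√17941189905822/6245389053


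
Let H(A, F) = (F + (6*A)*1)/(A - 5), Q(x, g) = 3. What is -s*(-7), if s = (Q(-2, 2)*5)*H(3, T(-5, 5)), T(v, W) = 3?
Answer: -2205/2 ≈ -1102.5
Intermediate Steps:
H(A, F) = (F + 6*A)/(-5 + A)
s = -315/2 (s = (3*5)*((3 + 6*3)/(-5 + 3)) = 15*((3 + 18)/(-2)) = 15*(-1/2*21) = 15*(-21/2) = -315/2 ≈ -157.50)
-s*(-7) = -1*(-315/2)*(-7) = (315/2)*(-7) = -2205/2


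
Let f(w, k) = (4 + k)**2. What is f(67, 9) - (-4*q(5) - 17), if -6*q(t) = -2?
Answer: 562/3 ≈ 187.33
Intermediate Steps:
q(t) = 1/3 (q(t) = -1/6*(-2) = 1/3)
f(67, 9) - (-4*q(5) - 17) = (4 + 9)**2 - (-4*1/3 - 17) = 13**2 - (-4/3 - 17) = 169 - 1*(-55/3) = 169 + 55/3 = 562/3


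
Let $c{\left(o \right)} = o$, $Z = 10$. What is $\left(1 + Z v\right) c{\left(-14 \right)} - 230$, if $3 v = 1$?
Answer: $- \frac{872}{3} \approx -290.67$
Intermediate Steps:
$v = \frac{1}{3}$ ($v = \frac{1}{3} \cdot 1 = \frac{1}{3} \approx 0.33333$)
$\left(1 + Z v\right) c{\left(-14 \right)} - 230 = \left(1 + 10 \cdot \frac{1}{3}\right) \left(-14\right) - 230 = \left(1 + \frac{10}{3}\right) \left(-14\right) - 230 = \frac{13}{3} \left(-14\right) - 230 = - \frac{182}{3} - 230 = - \frac{872}{3}$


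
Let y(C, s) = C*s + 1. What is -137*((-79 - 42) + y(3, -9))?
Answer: 20139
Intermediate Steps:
y(C, s) = 1 + C*s
-137*((-79 - 42) + y(3, -9)) = -137*((-79 - 42) + (1 + 3*(-9))) = -137*(-121 + (1 - 27)) = -137*(-121 - 26) = -137*(-147) = 20139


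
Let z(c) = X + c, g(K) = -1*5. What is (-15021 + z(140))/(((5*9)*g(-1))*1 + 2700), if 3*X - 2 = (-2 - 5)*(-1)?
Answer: -14878/2475 ≈ -6.0113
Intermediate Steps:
g(K) = -5
X = 3 (X = 2/3 + ((-2 - 5)*(-1))/3 = 2/3 + (-7*(-1))/3 = 2/3 + (1/3)*7 = 2/3 + 7/3 = 3)
z(c) = 3 + c
(-15021 + z(140))/(((5*9)*g(-1))*1 + 2700) = (-15021 + (3 + 140))/(((5*9)*(-5))*1 + 2700) = (-15021 + 143)/((45*(-5))*1 + 2700) = -14878/(-225*1 + 2700) = -14878/(-225 + 2700) = -14878/2475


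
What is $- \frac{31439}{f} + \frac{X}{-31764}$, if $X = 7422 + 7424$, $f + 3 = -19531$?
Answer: $\frac{88578329}{77559747} \approx 1.1421$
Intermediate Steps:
$f = -19534$ ($f = -3 - 19531 = -19534$)
$X = 14846$
$- \frac{31439}{f} + \frac{X}{-31764} = - \frac{31439}{-19534} + \frac{14846}{-31764} = \left(-31439\right) \left(- \frac{1}{19534}\right) + 14846 \left(- \frac{1}{31764}\right) = \frac{31439}{19534} - \frac{7423}{15882} = \frac{88578329}{77559747}$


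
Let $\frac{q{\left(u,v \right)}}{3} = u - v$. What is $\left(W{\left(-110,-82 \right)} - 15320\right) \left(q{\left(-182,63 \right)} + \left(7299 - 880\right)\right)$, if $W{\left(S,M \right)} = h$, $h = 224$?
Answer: $-85805664$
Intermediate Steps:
$q{\left(u,v \right)} = - 3 v + 3 u$ ($q{\left(u,v \right)} = 3 \left(u - v\right) = - 3 v + 3 u$)
$W{\left(S,M \right)} = 224$
$\left(W{\left(-110,-82 \right)} - 15320\right) \left(q{\left(-182,63 \right)} + \left(7299 - 880\right)\right) = \left(224 - 15320\right) \left(\left(\left(-3\right) 63 + 3 \left(-182\right)\right) + \left(7299 - 880\right)\right) = - 15096 \left(\left(-189 - 546\right) + 6419\right) = - 15096 \left(-735 + 6419\right) = \left(-15096\right) 5684 = -85805664$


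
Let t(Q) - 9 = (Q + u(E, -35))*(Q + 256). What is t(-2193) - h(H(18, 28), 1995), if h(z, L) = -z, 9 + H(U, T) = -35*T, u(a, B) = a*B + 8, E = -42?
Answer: 1383975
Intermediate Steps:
u(a, B) = 8 + B*a (u(a, B) = B*a + 8 = 8 + B*a)
t(Q) = 9 + (256 + Q)*(1478 + Q) (t(Q) = 9 + (Q + (8 - 35*(-42)))*(Q + 256) = 9 + (Q + (8 + 1470))*(256 + Q) = 9 + (Q + 1478)*(256 + Q) = 9 + (1478 + Q)*(256 + Q) = 9 + (256 + Q)*(1478 + Q))
H(U, T) = -9 - 35*T
t(-2193) - h(H(18, 28), 1995) = (378377 + (-2193)**2 + 1734*(-2193)) - (-1)*(-9 - 35*28) = (378377 + 4809249 - 3802662) - (-1)*(-9 - 980) = 1384964 - (-1)*(-989) = 1384964 - 1*989 = 1384964 - 989 = 1383975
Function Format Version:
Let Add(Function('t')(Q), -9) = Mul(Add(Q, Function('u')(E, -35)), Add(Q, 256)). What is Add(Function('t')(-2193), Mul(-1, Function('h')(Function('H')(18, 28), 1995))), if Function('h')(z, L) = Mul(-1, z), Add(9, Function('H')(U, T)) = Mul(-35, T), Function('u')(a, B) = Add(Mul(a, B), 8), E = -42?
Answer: 1383975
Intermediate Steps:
Function('u')(a, B) = Add(8, Mul(B, a)) (Function('u')(a, B) = Add(Mul(B, a), 8) = Add(8, Mul(B, a)))
Function('t')(Q) = Add(9, Mul(Add(256, Q), Add(1478, Q))) (Function('t')(Q) = Add(9, Mul(Add(Q, Add(8, Mul(-35, -42))), Add(Q, 256))) = Add(9, Mul(Add(Q, Add(8, 1470)), Add(256, Q))) = Add(9, Mul(Add(Q, 1478), Add(256, Q))) = Add(9, Mul(Add(1478, Q), Add(256, Q))) = Add(9, Mul(Add(256, Q), Add(1478, Q))))
Function('H')(U, T) = Add(-9, Mul(-35, T))
Add(Function('t')(-2193), Mul(-1, Function('h')(Function('H')(18, 28), 1995))) = Add(Add(378377, Pow(-2193, 2), Mul(1734, -2193)), Mul(-1, Mul(-1, Add(-9, Mul(-35, 28))))) = Add(Add(378377, 4809249, -3802662), Mul(-1, Mul(-1, Add(-9, -980)))) = Add(1384964, Mul(-1, Mul(-1, -989))) = Add(1384964, Mul(-1, 989)) = Add(1384964, -989) = 1383975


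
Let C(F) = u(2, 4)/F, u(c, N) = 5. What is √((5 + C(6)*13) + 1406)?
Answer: √51186/6 ≈ 37.707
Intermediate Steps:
C(F) = 5/F
√((5 + C(6)*13) + 1406) = √((5 + (5/6)*13) + 1406) = √((5 + (5*(⅙))*13) + 1406) = √((5 + (⅚)*13) + 1406) = √((5 + 65/6) + 1406) = √(95/6 + 1406) = √(8531/6) = √51186/6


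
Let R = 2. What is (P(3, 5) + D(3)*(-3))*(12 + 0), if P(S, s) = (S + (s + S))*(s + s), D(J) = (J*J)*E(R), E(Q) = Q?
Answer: 672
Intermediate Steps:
D(J) = 2*J² (D(J) = (J*J)*2 = J²*2 = 2*J²)
P(S, s) = 2*s*(s + 2*S) (P(S, s) = (S + (S + s))*(2*s) = (s + 2*S)*(2*s) = 2*s*(s + 2*S))
(P(3, 5) + D(3)*(-3))*(12 + 0) = (2*5*(5 + 2*3) + (2*3²)*(-3))*(12 + 0) = (2*5*(5 + 6) + (2*9)*(-3))*12 = (2*5*11 + 18*(-3))*12 = (110 - 54)*12 = 56*12 = 672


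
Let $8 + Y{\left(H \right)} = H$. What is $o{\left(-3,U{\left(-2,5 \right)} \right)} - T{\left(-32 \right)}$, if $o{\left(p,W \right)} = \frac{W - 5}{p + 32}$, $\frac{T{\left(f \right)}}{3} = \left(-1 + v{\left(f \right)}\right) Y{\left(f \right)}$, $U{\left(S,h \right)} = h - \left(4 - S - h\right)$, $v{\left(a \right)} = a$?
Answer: $- \frac{114841}{29} \approx -3960.0$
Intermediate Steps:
$Y{\left(H \right)} = -8 + H$
$U{\left(S,h \right)} = -4 + S + 2 h$ ($U{\left(S,h \right)} = h + \left(-4 + S + h\right) = -4 + S + 2 h$)
$T{\left(f \right)} = 3 \left(-1 + f\right) \left(-8 + f\right)$
$o{\left(p,W \right)} = \frac{-5 + W}{32 + p}$
$o{\left(-3,U{\left(-2,5 \right)} \right)} - T{\left(-32 \right)} = \frac{-5 - -4}{32 - 3} - 3 \left(-1 - 32\right) \left(-8 - 32\right) = \frac{-5 - -4}{29} - 3 \left(-33\right) \left(-40\right) = \frac{-5 + 4}{29} - 3960 = \frac{1}{29} \left(-1\right) - 3960 = - \frac{1}{29} - 3960 = - \frac{114841}{29}$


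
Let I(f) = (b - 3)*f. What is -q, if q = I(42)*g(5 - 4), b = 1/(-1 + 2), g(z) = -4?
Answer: -336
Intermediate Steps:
b = 1 (b = 1/1 = 1)
I(f) = -2*f (I(f) = (1 - 3)*f = -2*f)
q = 336 (q = -2*42*(-4) = -84*(-4) = 336)
-q = -1*336 = -336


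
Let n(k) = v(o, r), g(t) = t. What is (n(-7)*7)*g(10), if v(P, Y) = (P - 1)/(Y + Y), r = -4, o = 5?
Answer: -35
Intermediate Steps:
v(P, Y) = (-1 + P)/(2*Y) (v(P, Y) = (-1 + P)/((2*Y)) = (-1 + P)*(1/(2*Y)) = (-1 + P)/(2*Y))
n(k) = -½ (n(k) = (½)*(-1 + 5)/(-4) = (½)*(-¼)*4 = -½)
(n(-7)*7)*g(10) = -½*7*10 = -7/2*10 = -35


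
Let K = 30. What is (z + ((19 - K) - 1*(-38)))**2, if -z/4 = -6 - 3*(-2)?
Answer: 729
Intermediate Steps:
z = 0 (z = -4*(-6 - 3*(-2)) = -4*(-6 + 6) = -4*0 = 0)
(z + ((19 - K) - 1*(-38)))**2 = (0 + ((19 - 1*30) - 1*(-38)))**2 = (0 + ((19 - 30) + 38))**2 = (0 + (-11 + 38))**2 = (0 + 27)**2 = 27**2 = 729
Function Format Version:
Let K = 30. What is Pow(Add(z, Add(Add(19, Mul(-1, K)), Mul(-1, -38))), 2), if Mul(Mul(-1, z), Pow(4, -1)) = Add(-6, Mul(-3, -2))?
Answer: 729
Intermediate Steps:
z = 0 (z = Mul(-4, Add(-6, Mul(-3, -2))) = Mul(-4, Add(-6, 6)) = Mul(-4, 0) = 0)
Pow(Add(z, Add(Add(19, Mul(-1, K)), Mul(-1, -38))), 2) = Pow(Add(0, Add(Add(19, Mul(-1, 30)), Mul(-1, -38))), 2) = Pow(Add(0, Add(Add(19, -30), 38)), 2) = Pow(Add(0, Add(-11, 38)), 2) = Pow(Add(0, 27), 2) = Pow(27, 2) = 729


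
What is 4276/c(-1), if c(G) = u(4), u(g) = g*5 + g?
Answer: 1069/6 ≈ 178.17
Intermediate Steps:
u(g) = 6*g (u(g) = 5*g + g = 6*g)
c(G) = 24 (c(G) = 6*4 = 24)
4276/c(-1) = 4276/24 = 4276*(1/24) = 1069/6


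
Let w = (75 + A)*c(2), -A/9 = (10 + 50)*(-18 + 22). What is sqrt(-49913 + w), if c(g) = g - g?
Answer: I*sqrt(49913) ≈ 223.41*I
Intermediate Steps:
c(g) = 0
A = -2160 (A = -9*(10 + 50)*(-18 + 22) = -540*4 = -9*240 = -2160)
w = 0 (w = (75 - 2160)*0 = -2085*0 = 0)
sqrt(-49913 + w) = sqrt(-49913 + 0) = sqrt(-49913) = I*sqrt(49913)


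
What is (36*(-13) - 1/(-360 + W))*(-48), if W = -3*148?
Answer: 1505084/67 ≈ 22464.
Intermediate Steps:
W = -444
(36*(-13) - 1/(-360 + W))*(-48) = (36*(-13) - 1/(-360 - 444))*(-48) = (-468 - 1/(-804))*(-48) = (-468 - 1*(-1/804))*(-48) = (-468 + 1/804)*(-48) = -376271/804*(-48) = 1505084/67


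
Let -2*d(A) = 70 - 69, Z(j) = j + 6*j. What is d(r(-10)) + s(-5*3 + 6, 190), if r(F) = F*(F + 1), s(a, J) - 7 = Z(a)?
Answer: -113/2 ≈ -56.500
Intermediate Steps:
Z(j) = 7*j
s(a, J) = 7 + 7*a
r(F) = F*(1 + F)
d(A) = -½ (d(A) = -(70 - 69)/2 = -½*1 = -½)
d(r(-10)) + s(-5*3 + 6, 190) = -½ + (7 + 7*(-5*3 + 6)) = -½ + (7 + 7*(-15 + 6)) = -½ + (7 + 7*(-9)) = -½ + (7 - 63) = -½ - 56 = -113/2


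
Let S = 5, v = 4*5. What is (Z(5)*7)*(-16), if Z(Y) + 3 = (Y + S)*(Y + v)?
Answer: -27664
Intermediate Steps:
v = 20
Z(Y) = -3 + (5 + Y)*(20 + Y) (Z(Y) = -3 + (Y + 5)*(Y + 20) = -3 + (5 + Y)*(20 + Y))
(Z(5)*7)*(-16) = ((97 + 5**2 + 25*5)*7)*(-16) = ((97 + 25 + 125)*7)*(-16) = (247*7)*(-16) = 1729*(-16) = -27664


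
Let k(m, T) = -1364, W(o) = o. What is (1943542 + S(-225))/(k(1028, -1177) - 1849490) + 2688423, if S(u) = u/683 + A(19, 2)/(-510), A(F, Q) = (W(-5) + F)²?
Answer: 866623534053674809/322353986910 ≈ 2.6884e+6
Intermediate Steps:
A(F, Q) = (-5 + F)²
S(u) = -98/255 + u/683 (S(u) = u/683 + (-5 + 19)²/(-510) = u*(1/683) + 14²*(-1/510) = u/683 + 196*(-1/510) = u/683 - 98/255 = -98/255 + u/683)
(1943542 + S(-225))/(k(1028, -1177) - 1849490) + 2688423 = (1943542 + (-98/255 + (1/683)*(-225)))/(-1364 - 1849490) + 2688423 = (1943542 + (-98/255 - 225/683))/(-1850854) + 2688423 = (1943542 - 124309/174165)*(-1/1850854) + 2688423 = (338496868121/174165)*(-1/1850854) + 2688423 = -338496868121/322353986910 + 2688423 = 866623534053674809/322353986910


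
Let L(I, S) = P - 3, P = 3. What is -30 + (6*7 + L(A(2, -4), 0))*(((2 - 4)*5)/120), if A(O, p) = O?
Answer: -67/2 ≈ -33.500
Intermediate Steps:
L(I, S) = 0 (L(I, S) = 3 - 3 = 0)
-30 + (6*7 + L(A(2, -4), 0))*(((2 - 4)*5)/120) = -30 + (6*7 + 0)*(((2 - 4)*5)/120) = -30 + (42 + 0)*(-2*5*(1/120)) = -30 + 42*(-10*1/120) = -30 + 42*(-1/12) = -30 - 7/2 = -67/2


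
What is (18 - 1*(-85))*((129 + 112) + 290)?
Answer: 54693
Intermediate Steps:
(18 - 1*(-85))*((129 + 112) + 290) = (18 + 85)*(241 + 290) = 103*531 = 54693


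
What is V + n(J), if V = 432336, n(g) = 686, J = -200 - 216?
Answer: 433022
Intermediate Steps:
J = -416
V + n(J) = 432336 + 686 = 433022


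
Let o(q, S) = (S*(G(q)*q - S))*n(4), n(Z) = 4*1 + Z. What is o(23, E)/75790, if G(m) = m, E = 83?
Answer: 148072/37895 ≈ 3.9074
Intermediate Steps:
n(Z) = 4 + Z
o(q, S) = 8*S*(q² - S) (o(q, S) = (S*(q*q - S))*(4 + 4) = (S*(q² - S))*8 = 8*S*(q² - S))
o(23, E)/75790 = (8*83*(23² - 1*83))/75790 = (8*83*(529 - 83))*(1/75790) = (8*83*446)*(1/75790) = 296144*(1/75790) = 148072/37895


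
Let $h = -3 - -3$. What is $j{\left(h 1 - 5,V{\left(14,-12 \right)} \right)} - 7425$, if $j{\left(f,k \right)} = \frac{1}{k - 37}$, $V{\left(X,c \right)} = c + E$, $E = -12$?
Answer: $- \frac{452926}{61} \approx -7425.0$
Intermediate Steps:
$h = 0$ ($h = -3 + 3 = 0$)
$V{\left(X,c \right)} = -12 + c$ ($V{\left(X,c \right)} = c - 12 = -12 + c$)
$j{\left(f,k \right)} = \frac{1}{-37 + k}$
$j{\left(h 1 - 5,V{\left(14,-12 \right)} \right)} - 7425 = \frac{1}{-37 - 24} - 7425 = \frac{1}{-61} - 7425 = - \frac{1}{61} - 7425 = - \frac{452926}{61}$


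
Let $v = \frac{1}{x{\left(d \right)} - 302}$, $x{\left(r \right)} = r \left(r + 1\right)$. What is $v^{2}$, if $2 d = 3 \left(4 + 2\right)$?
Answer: $\frac{1}{44944} \approx 2.225 \cdot 10^{-5}$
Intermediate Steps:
$d = 9$ ($d = \frac{3 \left(4 + 2\right)}{2} = \frac{3 \cdot 6}{2} = \frac{1}{2} \cdot 18 = 9$)
$x{\left(r \right)} = r \left(1 + r\right)$
$v = - \frac{1}{212}$ ($v = \frac{1}{9 \left(1 + 9\right) - 302} = \frac{1}{9 \cdot 10 - 302} = \frac{1}{90 - 302} = \frac{1}{-212} = - \frac{1}{212} \approx -0.004717$)
$v^{2} = \left(- \frac{1}{212}\right)^{2} = \frac{1}{44944}$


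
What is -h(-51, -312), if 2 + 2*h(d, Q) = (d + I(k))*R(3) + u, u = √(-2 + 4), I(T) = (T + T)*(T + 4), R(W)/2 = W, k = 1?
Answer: 124 - √2/2 ≈ 123.29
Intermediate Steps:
R(W) = 2*W
I(T) = 2*T*(4 + T) (I(T) = (2*T)*(4 + T) = 2*T*(4 + T))
u = √2 ≈ 1.4142
h(d, Q) = 29 + √2/2 + 3*d (h(d, Q) = -1 + ((d + 2*1*(4 + 1))*(2*3) + √2)/2 = -1 + ((d + 2*1*5)*6 + √2)/2 = -1 + ((d + 10)*6 + √2)/2 = -1 + ((10 + d)*6 + √2)/2 = -1 + ((60 + 6*d) + √2)/2 = -1 + (60 + √2 + 6*d)/2 = -1 + (30 + √2/2 + 3*d) = 29 + √2/2 + 3*d)
-h(-51, -312) = -(29 + √2/2 + 3*(-51)) = -(29 + √2/2 - 153) = -(-124 + √2/2) = 124 - √2/2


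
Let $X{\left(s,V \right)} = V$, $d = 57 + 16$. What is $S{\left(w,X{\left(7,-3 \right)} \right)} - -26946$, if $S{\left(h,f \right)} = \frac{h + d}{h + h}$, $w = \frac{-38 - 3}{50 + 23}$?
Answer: $\frac{1102142}{41} \approx 26882.0$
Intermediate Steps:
$d = 73$
$w = - \frac{41}{73} \approx -0.56164$
$S{\left(h,f \right)} = \frac{73 + h}{2 h}$ ($S{\left(h,f \right)} = \frac{h + 73}{h + h} = \frac{73 + h}{2 h}$)
$S{\left(w,X{\left(7,-3 \right)} \right)} - -26946 = \frac{73 - \frac{41}{73}}{2 \left(- \frac{41}{73}\right)} - -26946 = \frac{1}{2} \left(- \frac{73}{41}\right) \frac{5288}{73} + 26946 = - \frac{2644}{41} + 26946 = \frac{1102142}{41}$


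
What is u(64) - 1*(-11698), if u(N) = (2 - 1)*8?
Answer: 11706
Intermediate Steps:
u(N) = 8 (u(N) = 1*8 = 8)
u(64) - 1*(-11698) = 8 - 1*(-11698) = 8 + 11698 = 11706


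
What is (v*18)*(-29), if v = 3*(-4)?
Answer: 6264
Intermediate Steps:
v = -12
(v*18)*(-29) = -12*18*(-29) = -216*(-29) = 6264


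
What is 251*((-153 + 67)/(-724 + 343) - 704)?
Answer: -67302638/381 ≈ -1.7665e+5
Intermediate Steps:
251*((-153 + 67)/(-724 + 343) - 704) = 251*(-86/(-381) - 704) = 251*(-86*(-1/381) - 704) = 251*(86/381 - 704) = 251*(-268138/381) = -67302638/381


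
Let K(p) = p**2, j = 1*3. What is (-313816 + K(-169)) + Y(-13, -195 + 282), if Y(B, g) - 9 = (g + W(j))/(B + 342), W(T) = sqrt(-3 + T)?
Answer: -93845847/329 ≈ -2.8525e+5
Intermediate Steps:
j = 3
Y(B, g) = 9 + g/(342 + B) (Y(B, g) = 9 + (g + sqrt(-3 + 3))/(B + 342) = 9 + (g + sqrt(0))/(342 + B) = 9 + (g + 0)/(342 + B) = 9 + g/(342 + B))
(-313816 + K(-169)) + Y(-13, -195 + 282) = (-313816 + (-169)**2) + (3078 + (-195 + 282) + 9*(-13))/(342 - 13) = (-313816 + 28561) + (3078 + 87 - 117)/329 = -285255 + (1/329)*3048 = -285255 + 3048/329 = -93845847/329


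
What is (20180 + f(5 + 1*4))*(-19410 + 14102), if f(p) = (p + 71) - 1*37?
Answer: -107343684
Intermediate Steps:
f(p) = 34 + p (f(p) = (71 + p) - 37 = 34 + p)
(20180 + f(5 + 1*4))*(-19410 + 14102) = (20180 + (34 + (5 + 1*4)))*(-19410 + 14102) = (20180 + (34 + (5 + 4)))*(-5308) = (20180 + (34 + 9))*(-5308) = (20180 + 43)*(-5308) = 20223*(-5308) = -107343684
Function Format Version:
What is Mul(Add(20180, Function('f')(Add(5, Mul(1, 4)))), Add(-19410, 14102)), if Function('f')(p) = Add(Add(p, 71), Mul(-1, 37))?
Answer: -107343684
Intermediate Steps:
Function('f')(p) = Add(34, p) (Function('f')(p) = Add(Add(71, p), -37) = Add(34, p))
Mul(Add(20180, Function('f')(Add(5, Mul(1, 4)))), Add(-19410, 14102)) = Mul(Add(20180, Add(34, Add(5, Mul(1, 4)))), Add(-19410, 14102)) = Mul(Add(20180, Add(34, Add(5, 4))), -5308) = Mul(Add(20180, Add(34, 9)), -5308) = Mul(Add(20180, 43), -5308) = Mul(20223, -5308) = -107343684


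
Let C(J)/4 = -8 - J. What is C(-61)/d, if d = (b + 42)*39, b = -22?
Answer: 53/195 ≈ 0.27179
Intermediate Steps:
d = 780 (d = (-22 + 42)*39 = 20*39 = 780)
C(J) = -32 - 4*J (C(J) = 4*(-8 - J) = -32 - 4*J)
C(-61)/d = (-32 - 4*(-61))/780 = (-32 + 244)*(1/780) = 212*(1/780) = 53/195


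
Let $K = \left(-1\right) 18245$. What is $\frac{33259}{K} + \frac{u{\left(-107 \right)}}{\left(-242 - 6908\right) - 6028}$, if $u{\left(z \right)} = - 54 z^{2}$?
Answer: $\frac{5420805584}{120216305} \approx 45.092$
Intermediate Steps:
$K = -18245$
$\frac{33259}{K} + \frac{u{\left(-107 \right)}}{\left(-242 - 6908\right) - 6028} = \frac{33259}{-18245} + \frac{\left(-54\right) \left(-107\right)^{2}}{\left(-242 - 6908\right) - 6028} = 33259 \left(- \frac{1}{18245}\right) + \frac{\left(-54\right) 11449}{-7150 - 6028} = - \frac{33259}{18245} - \frac{618246}{-13178} = - \frac{33259}{18245} - - \frac{309123}{6589} = - \frac{33259}{18245} + \frac{309123}{6589} = \frac{5420805584}{120216305}$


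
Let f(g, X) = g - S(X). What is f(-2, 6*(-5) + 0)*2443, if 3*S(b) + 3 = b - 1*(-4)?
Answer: 56189/3 ≈ 18730.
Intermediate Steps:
S(b) = ⅓ + b/3 (S(b) = -1 + (b - 1*(-4))/3 = -1 + (b + 4)/3 = -1 + (4 + b)/3 = -1 + (4/3 + b/3) = ⅓ + b/3)
f(g, X) = -⅓ + g - X/3 (f(g, X) = g - (⅓ + X/3) = g + (-⅓ - X/3) = -⅓ + g - X/3)
f(-2, 6*(-5) + 0)*2443 = (-⅓ - 2 - (6*(-5) + 0)/3)*2443 = (-⅓ - 2 - (-30 + 0)/3)*2443 = (-⅓ - 2 - ⅓*(-30))*2443 = (-⅓ - 2 + 10)*2443 = (23/3)*2443 = 56189/3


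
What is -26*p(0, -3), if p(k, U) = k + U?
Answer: 78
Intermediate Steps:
p(k, U) = U + k
-26*p(0, -3) = -26*(-3 + 0) = -26*(-3) = 78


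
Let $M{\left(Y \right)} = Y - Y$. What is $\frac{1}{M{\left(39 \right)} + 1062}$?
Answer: $\frac{1}{1062} \approx 0.00094162$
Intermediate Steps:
$M{\left(Y \right)} = 0$
$\frac{1}{M{\left(39 \right)} + 1062} = \frac{1}{0 + 1062} = \frac{1}{1062}$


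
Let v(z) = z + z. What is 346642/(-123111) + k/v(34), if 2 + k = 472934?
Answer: 14549889949/2092887 ≈ 6952.1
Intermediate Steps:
v(z) = 2*z
k = 472932 (k = -2 + 472934 = 472932)
346642/(-123111) + k/v(34) = 346642/(-123111) + 472932/((2*34)) = 346642*(-1/123111) + 472932/68 = -346642/123111 + 472932*(1/68) = -346642/123111 + 118233/17 = 14549889949/2092887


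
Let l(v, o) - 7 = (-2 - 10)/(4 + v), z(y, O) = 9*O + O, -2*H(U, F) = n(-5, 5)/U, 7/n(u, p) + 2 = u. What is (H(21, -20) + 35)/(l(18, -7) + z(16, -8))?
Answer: -16181/33978 ≈ -0.47622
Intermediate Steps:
n(u, p) = 7/(-2 + u)
H(U, F) = 1/(2*U) (H(U, F) = -7/(-2 - 5)/(2*U) = -7/(-7)/(2*U) = -7*(-1/7)/(2*U) = -(-1)/(2*U) = 1/(2*U))
z(y, O) = 10*O
l(v, o) = 7 - 12/(4 + v) (l(v, o) = 7 + (-2 - 10)/(4 + v) = 7 - 12/(4 + v))
(H(21, -20) + 35)/(l(18, -7) + z(16, -8)) = ((1/2)/21 + 35)/((16 + 7*18)/(4 + 18) + 10*(-8)) = ((1/2)*(1/21) + 35)/((16 + 126)/22 - 80) = (1/42 + 35)/((1/22)*142 - 80) = (1471/42)/(71/11 - 80) = (1471/42)/(-809/11) = -11/809*1471/42 = -16181/33978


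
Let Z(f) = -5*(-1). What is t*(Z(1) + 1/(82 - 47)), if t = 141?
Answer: 24816/35 ≈ 709.03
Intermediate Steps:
Z(f) = 5
t*(Z(1) + 1/(82 - 47)) = 141*(5 + 1/(82 - 47)) = 141*(5 + 1/35) = 141*(176/35) = 24816/35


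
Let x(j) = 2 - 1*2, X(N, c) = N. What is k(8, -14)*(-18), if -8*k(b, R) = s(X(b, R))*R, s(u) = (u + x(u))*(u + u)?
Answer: -4032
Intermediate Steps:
x(j) = 0 (x(j) = 2 - 2 = 0)
s(u) = 2*u**2 (s(u) = (u + 0)*(u + u) = u*(2*u) = 2*u**2)
k(b, R) = -R*b**2/4 (k(b, R) = -2*b**2*R/8 = -R*b**2/4)
k(8, -14)*(-18) = -1/4*(-14)*8**2*(-18) = -1/4*(-14)*64*(-18) = 224*(-18) = -4032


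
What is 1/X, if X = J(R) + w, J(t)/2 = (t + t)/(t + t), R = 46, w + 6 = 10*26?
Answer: 1/256 ≈ 0.0039063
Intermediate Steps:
w = 254 (w = -6 + 10*26 = -6 + 260 = 254)
J(t) = 2 (J(t) = 2*((t + t)/(t + t)) = 2*((2*t)/((2*t))) = 2*((2*t)*(1/(2*t))) = 2*1 = 2)
X = 256 (X = 2 + 254 = 256)
1/X = 1/256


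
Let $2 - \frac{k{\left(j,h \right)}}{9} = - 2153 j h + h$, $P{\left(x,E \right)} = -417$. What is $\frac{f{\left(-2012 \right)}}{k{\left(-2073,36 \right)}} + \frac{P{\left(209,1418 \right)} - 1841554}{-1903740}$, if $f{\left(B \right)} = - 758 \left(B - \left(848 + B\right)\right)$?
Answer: $\frac{443731649774507}{458822618101980} \approx 0.96711$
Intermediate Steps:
$f{\left(B \right)} = 642784$ ($f{\left(B \right)} = \left(-758\right) \left(-848\right) = 642784$)
$k{\left(j,h \right)} = 18 - 9 h + 19377 h j$ ($k{\left(j,h \right)} = 18 - 9 \left(- 2153 j h + h\right) = 18 - 9 \left(- 2153 h j + h\right) = 18 - 9 \left(h - 2153 h j\right) = 18 + \left(- 9 h + 19377 h j\right) = 18 - 9 h + 19377 h j$)
$\frac{f{\left(-2012 \right)}}{k{\left(-2073,36 \right)}} + \frac{P{\left(209,1418 \right)} - 1841554}{-1903740} = \frac{642784}{18 - 324 + 19377 \cdot 36 \left(-2073\right)} + \frac{-417 - 1841554}{-1903740} = \frac{642784}{18 - 324 - 1446066756} - - \frac{1841971}{1903740} = \frac{642784}{-1446067062} + \frac{1841971}{1903740} = 642784 \left(- \frac{1}{1446067062}\right) + \frac{1841971}{1903740} = - \frac{321392}{723033531} + \frac{1841971}{1903740} = \frac{443731649774507}{458822618101980}$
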